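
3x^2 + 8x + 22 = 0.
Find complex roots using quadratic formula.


disc = 8^2 - 4*3*22 = 64 - 264 = -200
sqrt(|disc|) = sqrt(200) = 14.1421
Real part = -8/(2*3) = -1.3333
Imag part = 14.1421/(2*3) = 2.3570

-1.3333 ± 2.3570i


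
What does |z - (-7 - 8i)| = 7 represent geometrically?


|z - z0| = r is a circle with center z0 and radius r.
Center = (-7, -8), radius = 7

Circle with center (-7, -8) and radius 7


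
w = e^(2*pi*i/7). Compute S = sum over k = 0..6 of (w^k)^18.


The roots are w_k = w^k with w = e^(2*pi*i/7), and (w^k)^18 = (w^18)^k.
So S = 1 + u + u^2 + ... + u^(6) with u = w^18.
18 = 2*7 + 4, so 18 is not a multiple of 7: u = (w^7)^2 * w^4 = w^4 ≠ 1 (w is a primitive 7th root), while u^7 = (w^7)^18 = 1.
Geometric series: S = (1 - u^7)/(1 - u) = (1 - 1)/(1 - u) = 0

S = 0


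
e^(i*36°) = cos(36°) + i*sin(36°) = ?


cos(36°) = 0.8090
sin(36°) = 0.5878

e^(i*36°) = 0.8090 + 0.5878i


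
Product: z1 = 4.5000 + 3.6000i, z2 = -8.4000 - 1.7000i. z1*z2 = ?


Real = 4.5*(-8.4) - 3.6*(-1.7) = -37.8 - (-6.12) = -31.68
Imag = 4.5*(-1.7) - (8.4)*3.6 = -7.65 - (30.24) = -37.89

-31.6800 - 37.8900i


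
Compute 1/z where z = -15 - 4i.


|z|^2 = 225+16 = 241
1/z = (-15 + 4i)/241

1/z = -0.0622 + 0.0166i


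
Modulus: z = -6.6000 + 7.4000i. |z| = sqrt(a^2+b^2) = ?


|z| = sqrt((-6.6)^2 + 7.4^2) = sqrt(43.56 + 54.76) = sqrt(98.32) = 9.9156

|z| = 9.9156


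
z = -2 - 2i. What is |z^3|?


|z| = sqrt(4+4) = sqrt(8) = 2.8284
|z^3| = |z|^3 = (sqrt(8))^3 = 8*sqrt(8)

|z^3| = 8*sqrt(8) ≈ 22.6274


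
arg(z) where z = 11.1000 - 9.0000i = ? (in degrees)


Re = 11.1, Im = -9
arg = atan2(-9, 11.1) = -39.0355 degrees

arg(z) = -39.0355 degrees


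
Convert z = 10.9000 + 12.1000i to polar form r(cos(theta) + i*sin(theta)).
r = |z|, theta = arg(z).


r = sqrt(118.81+146.41) = sqrt(265.22) = 16.2856
theta = atan2(12.1, 10.9) = 47.9866 degrees

r = 16.2856, theta = 47.9866 degrees


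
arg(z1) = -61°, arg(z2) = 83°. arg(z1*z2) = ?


arg(z1*z2) = -61° + 83° = 22°
Normalized to (-180°, 180°]: 22°

22°


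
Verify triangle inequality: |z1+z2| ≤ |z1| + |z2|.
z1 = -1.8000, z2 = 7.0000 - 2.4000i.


|z1| = sqrt((-1.8)^2 + 0^2) = sqrt(3.24) = 1.8000
|z2| = sqrt(7^2 + (-2.4)^2) = sqrt(54.76) = 7.4000
z1+z2 = 5.2000 - 2.4000i
|z1+z2| = sqrt(32.8) = 5.7271
|z1|+|z2| = 1.8000 + 7.4000 = 9.2000

|z1+z2| = 5.7271 ≤ |z1|+|z2| = 9.2000 (verified)


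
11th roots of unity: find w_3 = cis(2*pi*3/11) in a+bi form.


Angle = 360*3/11 = 98.1818°
a = cos(98.1818°) = -0.1423
b = sin(98.1818°) = 0.9898

-0.1423 + 0.9898i


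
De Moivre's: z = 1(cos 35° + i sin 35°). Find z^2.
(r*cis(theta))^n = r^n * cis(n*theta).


r^2 = 1^2 = 1
n*theta = 2*35° = 70° = 70° (mod 360)
a = 1*cos(70°) = 0.3420
b = 1*sin(70°) = 0.9397

1 cis(70°) = 0.3420 + 0.9397i


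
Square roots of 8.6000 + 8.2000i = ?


|z| = sqrt(73.96+67.24) = 11.8828
sqrt((|z|+a)/2) = sqrt((11.8828+8.6)/2) = sqrt(10.2414) = 3.2002
sqrt((|z|-a)/2) = sqrt((11.8828-8.6)/2) = sqrt(1.6414) = 1.2812

±(3.2002 + 1.2812i) i.e. 3.2002 + 1.2812i and -3.2002 - 1.2812i


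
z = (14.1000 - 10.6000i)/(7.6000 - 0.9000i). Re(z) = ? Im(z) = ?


Multiply by conjugate: (14.1000 - 10.6000i)(7.6000 + 0.9000i) / (7.6^2 + (-0.9)^2)
Numerator real = 14.1*7.6 - (10.6)*(-0.9) = 116.7
Numerator imag = -10.6*7.6 - 14.1*(-0.9) = -67.87
Denominator = 58.57
Re(z) = 116.7/58.57 = 1.9925
Im(z) = -67.87/58.57 = -1.1588

Re(z) = 1.9925, Im(z) = -1.1588


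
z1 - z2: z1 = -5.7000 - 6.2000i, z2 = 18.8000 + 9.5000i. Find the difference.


Real: -5.7 - 18.8 = -24.5
Imag: -6.2 - 9.5 = -15.7

-24.5000 - 15.7000i


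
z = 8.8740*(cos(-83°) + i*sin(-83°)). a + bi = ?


a = 8.8740*cos(-83°) = 8.8740*0.12187 = 1.0815
b = 8.8740*sin(-83°) = 8.8740*(-0.99255) = -8.8079

1.0815 - 8.8079i


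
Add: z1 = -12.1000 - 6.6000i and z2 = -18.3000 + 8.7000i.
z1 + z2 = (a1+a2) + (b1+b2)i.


Real: -12.1 - 18.3 = -30.4
Imag: -6.6 + 8.7 = 2.1

-30.4000 + 2.1000i


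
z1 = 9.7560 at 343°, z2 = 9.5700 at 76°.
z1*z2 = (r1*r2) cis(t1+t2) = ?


r = 9.7560 * 9.5700 = 93.3649
theta = 343° + 76° = 419° = 59° (mod 360)

93.3649 cis(59°)


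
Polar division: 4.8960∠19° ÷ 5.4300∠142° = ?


r = 4.8960 / 5.4300 = 0.9017
theta = 19° - 142° = -123° = 237° (mod 360)

0.9017 cis(237°)


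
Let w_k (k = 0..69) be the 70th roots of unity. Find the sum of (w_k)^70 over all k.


The roots are w_k = w^k with w = e^(2*pi*i/70), and (w^k)^70 = (w^70)^k.
So S = 1 + u + u^2 + ... + u^(69) with u = w^70.
70 = 1*70 + 0, so 70 is a multiple of 70 and u = (w^70)^1 = 1.
Every one of the 70 terms equals 1: S = 70

S = 70


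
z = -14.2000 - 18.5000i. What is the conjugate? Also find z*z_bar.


z_bar = -14.2000 + 18.5000i
z*z_bar = (-14.2)^2 + (-18.5)^2 = 201.64 + 342.25 = 543.89

z_bar = -14.2000 + 18.5000i, z*z_bar = 543.89


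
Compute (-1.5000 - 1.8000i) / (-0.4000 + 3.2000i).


Conjugate of z2 = -0.4000 - 3.2000i
Numerator: (-1.5000 - 1.8000i)(-0.4000 - 3.2000i) = -5.1600 + 5.5200i
Denominator: (-0.4)^2 + 3.2^2 = 10.4
Result = (-5.1600 + 5.5200i)/10.4

-0.4962 + 0.5308i


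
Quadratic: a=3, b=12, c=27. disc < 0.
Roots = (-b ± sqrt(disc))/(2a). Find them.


disc = 12^2 - 4*3*27 = 144 - 324 = -180
sqrt(|disc|) = sqrt(180) = 13.4164
Real part = -12/(2*3) = -2.0000
Imag part = 13.4164/(2*3) = 2.2361

-2.0000 ± 2.2361i


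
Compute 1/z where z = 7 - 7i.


|z|^2 = 49+49 = 98
1/z = (7 + 7i)/98

1/z = 0.0714 + 0.0714i


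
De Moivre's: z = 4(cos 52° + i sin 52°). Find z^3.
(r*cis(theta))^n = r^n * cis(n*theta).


r^3 = 4^3 = 64
n*theta = 3*52° = 156° = 156° (mod 360)
a = 64*cos(156°) = -58.4669
b = 64*sin(156°) = 26.0311

64 cis(156°) = -58.4669 + 26.0311i


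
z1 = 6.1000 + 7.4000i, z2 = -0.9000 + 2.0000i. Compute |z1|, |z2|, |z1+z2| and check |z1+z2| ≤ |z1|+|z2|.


|z1| = sqrt(6.1^2 + 7.4^2) = sqrt(91.97) = 9.5901
|z2| = sqrt((-0.9)^2 + 2^2) = sqrt(4.81) = 2.1932
z1+z2 = 5.2000 + 9.4000i
|z1+z2| = sqrt(115.4) = 10.7424
|z1|+|z2| = 9.5901 + 2.1932 = 11.7833

|z1+z2| = 10.7424 ≤ |z1|+|z2| = 11.7833 (verified)


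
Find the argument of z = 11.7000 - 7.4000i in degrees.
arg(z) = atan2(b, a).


Re = 11.7, Im = -7.4
arg = atan2(-7.4, 11.7) = -32.3125 degrees

arg(z) = -32.3125 degrees


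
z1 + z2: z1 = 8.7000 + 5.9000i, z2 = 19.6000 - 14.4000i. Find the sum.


Real: 8.7 + 19.6 = 28.3
Imag: 5.9 - 14.4 = -8.5

28.3000 - 8.5000i


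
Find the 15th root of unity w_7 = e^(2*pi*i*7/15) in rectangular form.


Angle = 360*7/15 = 168°
a = cos(168°) = -0.9781
b = sin(168°) = 0.2079

-0.9781 + 0.2079i


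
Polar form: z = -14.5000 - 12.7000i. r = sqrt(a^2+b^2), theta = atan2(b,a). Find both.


r = sqrt(210.25+161.29) = sqrt(371.54) = 19.2754
theta = atan2(-12.7, -14.5) = -138.7861 degrees

r = 19.2754, theta = -138.7861 degrees


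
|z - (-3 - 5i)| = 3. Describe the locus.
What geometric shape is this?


|z - z0| = r is a circle with center z0 and radius r.
Center = (-3, -5), radius = 3

Circle with center (-3, -5) and radius 3


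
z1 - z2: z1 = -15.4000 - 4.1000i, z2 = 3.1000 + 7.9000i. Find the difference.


Real: -15.4 - 3.1 = -18.5
Imag: -4.1 - 7.9 = -12

-18.5000 - 12.0000i


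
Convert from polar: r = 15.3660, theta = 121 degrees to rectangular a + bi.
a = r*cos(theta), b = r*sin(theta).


a = 15.3660*cos(121°) = 15.3660*(-0.51504) = -7.9141
b = 15.3660*sin(121°) = 15.3660*0.857167 = 13.1712

-7.9141 + 13.1712i


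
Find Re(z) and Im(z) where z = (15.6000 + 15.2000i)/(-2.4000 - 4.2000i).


Multiply by conjugate: (15.6000 + 15.2000i)(-2.4000 + 4.2000i) / ((-2.4)^2 + (-4.2)^2)
Numerator real = 15.6*(-2.4) + 15.2*(-4.2) = -101.28
Numerator imag = 15.2*(-2.4) - 15.6*(-4.2) = 29.04
Denominator = 23.4
Re(z) = -101.28/23.4 = -4.3282
Im(z) = 29.04/23.4 = 1.2410

Re(z) = -4.3282, Im(z) = 1.2410


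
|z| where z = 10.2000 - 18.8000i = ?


|z| = sqrt(10.2^2 + (-18.8)^2) = sqrt(104.04 + 353.44) = sqrt(457.48) = 21.3888

|z| = 21.3888


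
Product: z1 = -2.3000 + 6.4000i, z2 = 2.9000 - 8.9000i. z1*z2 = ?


Real = -2.3*2.9 - 6.4*(-8.9) = -6.67 - (-56.96) = 50.29
Imag = -2.3*(-8.9) + 2.9*6.4 = 20.47 + 18.56 = 39.03

50.2900 + 39.0300i


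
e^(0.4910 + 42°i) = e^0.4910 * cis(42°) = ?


e^0.4910 = 1.63395
cos(42°) = 0.74314
sin(42°) = 0.6691
Real = 1.63395*0.74314 = 1.2143
Imag = 1.63395*0.6691 = 1.0933

1.2143 + 1.0933i


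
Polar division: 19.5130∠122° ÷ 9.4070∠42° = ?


r = 19.5130 / 9.4070 = 2.0743
theta = 122° - 42° = 80° = 80° (mod 360)

2.0743 cis(80°)


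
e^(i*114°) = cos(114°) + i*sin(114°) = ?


cos(114°) = -0.4067
sin(114°) = 0.9135

e^(i*114°) = -0.4067 + 0.9135i


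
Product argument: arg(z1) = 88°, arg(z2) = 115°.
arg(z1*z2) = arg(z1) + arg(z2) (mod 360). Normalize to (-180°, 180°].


arg(z1*z2) = 88° + 115° = 203°
Normalized to (-180°, 180°]: -157°

-157°


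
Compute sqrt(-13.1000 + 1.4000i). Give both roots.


|z| = sqrt(171.61+1.96) = 13.1746
sqrt((|z|+a)/2) = sqrt((13.1746+(-13.1))/2) = sqrt(0.0373) = 0.1931
sqrt((|z|-a)/2) = sqrt((13.1746-(-13.1))/2) = sqrt(13.1373) = 3.6245

±(0.1931 + 3.6245i) i.e. 0.1931 + 3.6245i and -0.1931 - 3.6245i


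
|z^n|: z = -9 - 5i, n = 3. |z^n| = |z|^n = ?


|z| = sqrt(81+25) = sqrt(106) = 10.2956
|z^3| = |z|^3 = (sqrt(106))^3 = 106*sqrt(106)

|z^3| = 106*sqrt(106) ≈ 1091.3368


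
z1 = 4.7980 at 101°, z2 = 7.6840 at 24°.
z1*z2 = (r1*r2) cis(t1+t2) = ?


r = 4.7980 * 7.6840 = 36.8678
theta = 101° + 24° = 125° = 125° (mod 360)

36.8678 cis(125°)


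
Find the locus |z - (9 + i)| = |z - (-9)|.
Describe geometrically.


Equal distances means the locus is the perpendicular bisector of z1 and z2.
Midpoint = ((9+(-9))/2, (1+0)/2) = (0, 0.5000)

Perpendicular bisector through (0, 0.5000)


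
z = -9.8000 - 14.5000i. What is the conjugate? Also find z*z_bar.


z_bar = -9.8000 + 14.5000i
z*z_bar = (-9.8)^2 + (-14.5)^2 = 96.04 + 210.25 = 306.29

z_bar = -9.8000 + 14.5000i, z*z_bar = 306.29


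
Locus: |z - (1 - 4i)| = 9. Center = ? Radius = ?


|z - z0| = r is a circle with center z0 and radius r.
Center = (1, -4), radius = 9

Circle with center (1, -4) and radius 9


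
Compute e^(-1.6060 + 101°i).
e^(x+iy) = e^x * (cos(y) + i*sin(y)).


e^-1.6060 = 0.2007
cos(101°) = -0.1908
sin(101°) = 0.9816
Real = 0.2007*(-0.1908) = -0.0383
Imag = 0.2007*0.9816 = 0.1970

-0.0383 + 0.1970i


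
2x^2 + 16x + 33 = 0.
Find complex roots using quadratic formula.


disc = 16^2 - 4*2*33 = 256 - 264 = -8
sqrt(|disc|) = sqrt(8) = 2.8284
Real part = -16/(2*2) = -4.0000
Imag part = 2.8284/(2*2) = 0.7071

-4.0000 ± 0.7071i


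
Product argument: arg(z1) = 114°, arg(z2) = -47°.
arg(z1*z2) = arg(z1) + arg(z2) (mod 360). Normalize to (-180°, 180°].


arg(z1*z2) = 114° - 47° = 67°
Normalized to (-180°, 180°]: 67°

67°


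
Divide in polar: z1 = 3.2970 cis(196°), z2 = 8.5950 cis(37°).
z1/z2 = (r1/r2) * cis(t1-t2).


r = 3.2970 / 8.5950 = 0.3836
theta = 196° - 37° = 159° = 159° (mod 360)

0.3836 cis(159°)


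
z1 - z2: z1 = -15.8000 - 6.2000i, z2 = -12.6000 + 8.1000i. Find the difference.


Real: -15.8 + 12.6 = -3.2
Imag: -6.2 - 8.1 = -14.3

-3.2000 - 14.3000i


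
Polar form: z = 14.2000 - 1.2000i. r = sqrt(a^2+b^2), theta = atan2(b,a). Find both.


r = sqrt(201.64+1.44) = sqrt(203.08) = 14.2506
theta = atan2(-1.2, 14.2) = -4.8304 degrees

r = 14.2506, theta = -4.8304 degrees


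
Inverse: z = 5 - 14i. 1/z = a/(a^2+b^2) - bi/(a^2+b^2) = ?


|z|^2 = 25+196 = 221
1/z = (5 + 14i)/221

1/z = 0.0226 + 0.0633i


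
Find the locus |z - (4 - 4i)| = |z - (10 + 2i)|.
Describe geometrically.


Equal distances means the locus is the perpendicular bisector of z1 and z2.
Midpoint = ((4+10)/2, (-4+2)/2) = (7.0000, -1.0000)

Perpendicular bisector through (7.0000, -1.0000)


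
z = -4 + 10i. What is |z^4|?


|z| = sqrt(16+100) = sqrt(116) = 10.7703
|z^4| = |z|^4 = (sqrt(116))^4 = 116^2 = 13456

|z^4| = 13456


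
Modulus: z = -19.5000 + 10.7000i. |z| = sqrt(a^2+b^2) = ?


|z| = sqrt((-19.5)^2 + 10.7^2) = sqrt(380.25 + 114.49) = sqrt(494.74) = 22.2428

|z| = 22.2428


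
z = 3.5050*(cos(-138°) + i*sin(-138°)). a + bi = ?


a = 3.5050*cos(-138°) = 3.5050*(-0.74314) = -2.6047
b = 3.5050*sin(-138°) = 3.5050*(-0.66913) = -2.3453

-2.6047 - 2.3453i


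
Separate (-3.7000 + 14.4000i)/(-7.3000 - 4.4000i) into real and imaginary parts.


Multiply by conjugate: (-3.7000 + 14.4000i)(-7.3000 + 4.4000i) / ((-7.3)^2 + (-4.4)^2)
Numerator real = -3.7*(-7.3) + 14.4*(-4.4) = -36.35
Numerator imag = 14.4*(-7.3) - (-3.7)*(-4.4) = -121.4
Denominator = 72.65
Re(z) = -36.35/72.65 = -0.5003
Im(z) = -121.4/72.65 = -1.6710

Re(z) = -0.5003, Im(z) = -1.6710


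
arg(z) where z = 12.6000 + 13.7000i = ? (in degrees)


Re = 12.6, Im = 13.7
arg = atan2(13.7, 12.6) = 47.3950 degrees

arg(z) = 47.3950 degrees


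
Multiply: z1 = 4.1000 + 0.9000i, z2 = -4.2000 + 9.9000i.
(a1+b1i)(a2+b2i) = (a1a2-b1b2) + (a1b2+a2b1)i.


Real = 4.1*(-4.2) - 0.9*9.9 = -17.22 - 8.91 = -26.13
Imag = 4.1*9.9 - (4.2)*0.9 = 40.59 - (3.78) = 36.81

-26.1300 + 36.8100i


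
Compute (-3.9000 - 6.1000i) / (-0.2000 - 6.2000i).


Conjugate of z2 = -0.2000 + 6.2000i
Numerator: (-3.9000 - 6.1000i)(-0.2000 + 6.2000i) = 38.6000 - 22.9600i
Denominator: (-0.2)^2 + (-6.2)^2 = 38.48
Result = (38.6000 - 22.9600i)/38.48

1.0031 - 0.5967i


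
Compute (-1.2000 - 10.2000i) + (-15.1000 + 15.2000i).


Real: -1.2 - 15.1 = -16.3
Imag: -10.2 + 15.2 = 5

-16.3000 + 5.0000i


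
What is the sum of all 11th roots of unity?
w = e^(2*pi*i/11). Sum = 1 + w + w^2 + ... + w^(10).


The sum of all 11th roots of unity is 0.
Geometric series: (1 - w^11)/(1 - w) = (1-1)/(1-w) = 0 since w^11 = 1, w ≠ 1.
Alternatively: coefficient of z^10 in z^11 - 1 is 0.

0


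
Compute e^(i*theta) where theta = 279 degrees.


cos(279°) = 0.1564
sin(279°) = -0.9877

e^(i*279°) = 0.1564 - 0.9877i


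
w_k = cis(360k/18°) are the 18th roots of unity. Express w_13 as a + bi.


Angle = 360*13/18 = 260°
a = cos(260°) = -0.1736
b = sin(260°) = -0.9848

-0.1736 - 0.9848i


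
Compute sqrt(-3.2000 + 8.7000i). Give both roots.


|z| = sqrt(10.24+75.69) = 9.2698
sqrt((|z|+a)/2) = sqrt((9.2698+(-3.2))/2) = sqrt(3.0349) = 1.7421
sqrt((|z|-a)/2) = sqrt((9.2698-(-3.2))/2) = sqrt(6.2349) = 2.4970

±(1.7421 + 2.4970i) i.e. 1.7421 + 2.4970i and -1.7421 - 2.4970i


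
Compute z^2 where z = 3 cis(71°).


r^2 = 3^2 = 9
n*theta = 2*71° = 142° = 142° (mod 360)
a = 9*cos(142°) = -7.0921
b = 9*sin(142°) = 5.5410

9 cis(142°) = -7.0921 + 5.5410i


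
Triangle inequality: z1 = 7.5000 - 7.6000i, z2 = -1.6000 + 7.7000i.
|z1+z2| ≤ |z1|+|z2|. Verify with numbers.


|z1| = sqrt(7.5^2 + (-7.6)^2) = sqrt(114.01) = 10.6775
|z2| = sqrt((-1.6)^2 + 7.7^2) = sqrt(61.85) = 7.8645
z1+z2 = 5.9000 + 0.1000i
|z1+z2| = sqrt(34.82) = 5.9008
|z1|+|z2| = 10.6775 + 7.8645 = 18.5420

|z1+z2| = 5.9008 ≤ |z1|+|z2| = 18.5420 (verified)


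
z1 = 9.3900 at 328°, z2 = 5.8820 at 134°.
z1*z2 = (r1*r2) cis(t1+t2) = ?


r = 9.3900 * 5.8820 = 55.2320
theta = 328° + 134° = 462° = 102° (mod 360)

55.2320 cis(102°)


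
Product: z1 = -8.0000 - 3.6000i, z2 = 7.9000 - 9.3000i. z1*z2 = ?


Real = -8*7.9 - (-3.6)*(-9.3) = -63.2 - 33.48 = -96.68
Imag = -8*(-9.3) + 7.9*(-3.6) = 74.4 - (28.44) = 45.96

-96.6800 + 45.9600i


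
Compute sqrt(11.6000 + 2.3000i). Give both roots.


|z| = sqrt(134.56+5.29) = 11.8258
sqrt((|z|+a)/2) = sqrt((11.8258+11.6)/2) = sqrt(11.7129) = 3.4224
sqrt((|z|-a)/2) = sqrt((11.8258-11.6)/2) = sqrt(0.1129) = 0.3360

±(3.4224 + 0.3360i) i.e. 3.4224 + 0.3360i and -3.4224 - 0.3360i


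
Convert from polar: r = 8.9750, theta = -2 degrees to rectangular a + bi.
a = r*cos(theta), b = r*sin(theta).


a = 8.9750*cos(-2°) = 8.9750*0.99939 = 8.9695
b = 8.9750*sin(-2°) = 8.9750*(-0.0349) = -0.3132

8.9695 - 0.3132i


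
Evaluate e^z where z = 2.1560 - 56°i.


e^2.1560 = 8.6365
cos(-56°) = 0.5592
sin(-56°) = -0.82904
Real = 8.6365*0.5592 = 4.8295
Imag = 8.6365*(-0.82904) = -7.1600

4.8295 - 7.1600i


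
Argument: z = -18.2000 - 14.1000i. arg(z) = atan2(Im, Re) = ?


Re = -18.2, Im = -14.1
arg = atan2(-14.1, -18.2) = -142.2342 degrees

arg(z) = -142.2342 degrees


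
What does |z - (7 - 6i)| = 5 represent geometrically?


|z - z0| = r is a circle with center z0 and radius r.
Center = (7, -6), radius = 5

Circle with center (7, -6) and radius 5


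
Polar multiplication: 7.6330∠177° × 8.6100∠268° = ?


r = 7.6330 * 8.6100 = 65.7201
theta = 177° + 268° = 445° = 85° (mod 360)

65.7201 cis(85°)


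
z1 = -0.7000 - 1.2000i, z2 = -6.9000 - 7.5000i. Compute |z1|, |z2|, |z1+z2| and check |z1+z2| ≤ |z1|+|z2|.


|z1| = sqrt((-0.7)^2 + (-1.2)^2) = sqrt(1.93) = 1.3892
|z2| = sqrt((-6.9)^2 + (-7.5)^2) = sqrt(103.86) = 10.1912
z1+z2 = -7.6000 - 8.7000i
|z1+z2| = sqrt(133.45) = 11.5521
|z1|+|z2| = 1.3892 + 10.1912 = 11.5804

|z1+z2| = 11.5521 ≤ |z1|+|z2| = 11.5804 (verified)


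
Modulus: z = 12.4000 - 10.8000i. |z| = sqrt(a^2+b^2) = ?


|z| = sqrt(12.4^2 + (-10.8)^2) = sqrt(153.76 + 116.64) = sqrt(270.4) = 16.4438

|z| = 16.4438


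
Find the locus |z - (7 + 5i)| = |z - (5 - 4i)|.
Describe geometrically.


Equal distances means the locus is the perpendicular bisector of z1 and z2.
Midpoint = ((7+5)/2, (5+(-4))/2) = (6.0000, 0.5000)

Perpendicular bisector through (6.0000, 0.5000)


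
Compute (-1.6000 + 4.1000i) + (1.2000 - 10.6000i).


Real: -1.6 + 1.2 = -0.4
Imag: 4.1 - 10.6 = -6.5

-0.4000 - 6.5000i


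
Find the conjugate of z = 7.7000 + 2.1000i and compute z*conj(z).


z_bar = 7.7000 - 2.1000i
z*z_bar = 7.7^2 + 2.1^2 = 59.29 + 4.41 = 63.7

z_bar = 7.7000 - 2.1000i, z*z_bar = 63.7


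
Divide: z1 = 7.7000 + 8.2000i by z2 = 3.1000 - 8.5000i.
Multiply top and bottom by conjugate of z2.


Conjugate of z2 = 3.1000 + 8.5000i
Numerator: (7.7000 + 8.2000i)(3.1000 + 8.5000i) = -45.8300 + 90.8700i
Denominator: 3.1^2 + (-8.5)^2 = 81.86
Result = (-45.8300 + 90.8700i)/81.86

-0.5599 + 1.1101i


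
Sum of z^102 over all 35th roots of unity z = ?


The roots are w_k = w^k with w = e^(2*pi*i/35), and (w^k)^102 = (w^102)^k.
So S = 1 + u + u^2 + ... + u^(34) with u = w^102.
102 = 2*35 + 32, so 102 is not a multiple of 35: u = (w^35)^2 * w^32 = w^32 ≠ 1 (w is a primitive 35th root), while u^35 = (w^35)^102 = 1.
Geometric series: S = (1 - u^35)/(1 - u) = (1 - 1)/(1 - u) = 0

S = 0


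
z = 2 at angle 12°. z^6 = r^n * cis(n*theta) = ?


r^6 = 2^6 = 64
n*theta = 6*12° = 72° = 72° (mod 360)
a = 64*cos(72°) = 19.7771
b = 64*sin(72°) = 60.8676

64 cis(72°) = 19.7771 + 60.8676i


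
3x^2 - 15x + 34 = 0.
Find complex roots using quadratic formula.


disc = (-15)^2 - 4*3*34 = 225 - 408 = -183
sqrt(|disc|) = sqrt(183) = 13.5277
Real part = 15/(2*3) = 2.5000
Imag part = 13.5277/(2*3) = 2.2546

2.5000 ± 2.2546i


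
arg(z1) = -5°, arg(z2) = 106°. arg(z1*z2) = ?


arg(z1*z2) = -5° + 106° = 101°
Normalized to (-180°, 180°]: 101°

101°


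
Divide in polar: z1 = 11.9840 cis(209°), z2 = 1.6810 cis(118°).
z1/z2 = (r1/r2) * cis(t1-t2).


r = 11.9840 / 1.6810 = 7.1291
theta = 209° - 118° = 91° = 91° (mod 360)

7.1291 cis(91°)


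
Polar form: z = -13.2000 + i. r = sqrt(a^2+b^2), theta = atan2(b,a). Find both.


r = sqrt(174.24+1) = sqrt(175.24) = 13.2378
theta = atan2(1, -13.2) = 175.6677 degrees

r = 13.2378, theta = 175.6677 degrees


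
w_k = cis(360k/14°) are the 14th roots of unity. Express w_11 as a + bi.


Angle = 360*11/14 = 282.8571°
a = cos(282.8571°) = 0.2225
b = sin(282.8571°) = -0.9749

0.2225 - 0.9749i


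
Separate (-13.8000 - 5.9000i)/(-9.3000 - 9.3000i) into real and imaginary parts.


Multiply by conjugate: (-13.8000 - 5.9000i)(-9.3000 + 9.3000i) / ((-9.3)^2 + (-9.3)^2)
Numerator real = -13.8*(-9.3) - (5.9)*(-9.3) = 183.21
Numerator imag = -5.9*(-9.3) - (-13.8)*(-9.3) = -73.47
Denominator = 172.98
Re(z) = 183.21/172.98 = 1.0591
Im(z) = -73.47/172.98 = -0.4247

Re(z) = 1.0591, Im(z) = -0.4247


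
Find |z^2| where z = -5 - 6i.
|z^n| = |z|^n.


|z| = sqrt(25+36) = sqrt(61) = 7.8102
|z^2| = |z|^2 = (sqrt(61))^2 = 61

|z^2| = 61


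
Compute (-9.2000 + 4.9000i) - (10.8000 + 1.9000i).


Real: -9.2 - 10.8 = -20
Imag: 4.9 - 1.9 = 3

-20.0000 + 3.0000i


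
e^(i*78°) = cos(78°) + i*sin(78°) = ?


cos(78°) = 0.2079
sin(78°) = 0.9781

e^(i*78°) = 0.2079 + 0.9781i


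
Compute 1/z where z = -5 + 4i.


|z|^2 = 25+16 = 41
1/z = (-5 - 4i)/41

1/z = -0.1220 - 0.0976i


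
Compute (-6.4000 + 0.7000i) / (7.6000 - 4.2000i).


Conjugate of z2 = 7.6000 + 4.2000i
Numerator: (-6.4000 + 0.7000i)(7.6000 + 4.2000i) = -51.5800 - 21.5600i
Denominator: 7.6^2 + (-4.2)^2 = 75.4
Result = (-51.5800 - 21.5600i)/75.4

-0.6841 - 0.2859i


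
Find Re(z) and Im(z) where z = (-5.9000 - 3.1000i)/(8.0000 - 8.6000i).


Multiply by conjugate: (-5.9000 - 3.1000i)(8.0000 + 8.6000i) / (8^2 + (-8.6)^2)
Numerator real = -5.9*8 - (3.1)*(-8.6) = -20.54
Numerator imag = -3.1*8 - (-5.9)*(-8.6) = -75.54
Denominator = 137.96
Re(z) = -20.54/137.96 = -0.1489
Im(z) = -75.54/137.96 = -0.5476

Re(z) = -0.1489, Im(z) = -0.5476


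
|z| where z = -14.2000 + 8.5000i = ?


|z| = sqrt((-14.2)^2 + 8.5^2) = sqrt(201.64 + 72.25) = sqrt(273.89) = 16.5496

|z| = 16.5496


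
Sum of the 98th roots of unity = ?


The sum of all 98th roots of unity is 0.
Geometric series: (1 - w^98)/(1 - w) = (1-1)/(1-w) = 0 since w^98 = 1, w ≠ 1.
Alternatively: coefficient of z^97 in z^98 - 1 is 0.

0


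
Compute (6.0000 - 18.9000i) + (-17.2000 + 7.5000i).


Real: 6 - 17.2 = -11.2
Imag: -18.9 + 7.5 = -11.4

-11.2000 - 11.4000i


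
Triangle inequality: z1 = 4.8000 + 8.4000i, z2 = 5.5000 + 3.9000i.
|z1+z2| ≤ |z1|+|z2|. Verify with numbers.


|z1| = sqrt(4.8^2 + 8.4^2) = sqrt(93.6) = 9.6747
|z2| = sqrt(5.5^2 + 3.9^2) = sqrt(45.46) = 6.7424
z1+z2 = 10.3000 + 12.3000i
|z1+z2| = sqrt(257.38) = 16.0431
|z1|+|z2| = 9.6747 + 6.7424 = 16.4171

|z1+z2| = 16.0431 ≤ |z1|+|z2| = 16.4171 (verified)


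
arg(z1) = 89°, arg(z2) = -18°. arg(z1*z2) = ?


arg(z1*z2) = 89° - 18° = 71°
Normalized to (-180°, 180°]: 71°

71°


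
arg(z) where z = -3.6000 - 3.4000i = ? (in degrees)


Re = -3.6, Im = -3.4
arg = atan2(-3.4, -3.6) = -136.6366 degrees

arg(z) = -136.6366 degrees


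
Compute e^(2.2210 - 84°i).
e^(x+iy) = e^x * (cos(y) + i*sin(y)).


e^2.2210 = 9.21654
cos(-84°) = 0.10453
sin(-84°) = -0.994522
Real = 9.21654*0.10453 = 0.9634
Imag = 9.21654*(-0.994522) = -9.1661

0.9634 - 9.1661i


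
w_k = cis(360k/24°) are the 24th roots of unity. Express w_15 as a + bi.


Angle = 360*15/24 = 225°
a = cos(225°) = -0.7071
b = sin(225°) = -0.7071

-0.7071 - 0.7071i


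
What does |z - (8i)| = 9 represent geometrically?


|z - z0| = r is a circle with center z0 and radius r.
Center = (0, 8), radius = 9

Circle with center (0, 8) and radius 9


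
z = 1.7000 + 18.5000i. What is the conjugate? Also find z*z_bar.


z_bar = 1.7000 - 18.5000i
z*z_bar = 1.7^2 + 18.5^2 = 2.89 + 342.25 = 345.14

z_bar = 1.7000 - 18.5000i, z*z_bar = 345.14


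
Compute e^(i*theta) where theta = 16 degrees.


cos(16°) = 0.9613
sin(16°) = 0.2756

e^(i*16°) = 0.9613 + 0.2756i


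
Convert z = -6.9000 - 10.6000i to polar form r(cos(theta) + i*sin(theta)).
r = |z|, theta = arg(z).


r = sqrt(47.61+112.36) = sqrt(159.97) = 12.6479
theta = atan2(-10.6, -6.9) = -123.0618 degrees

r = 12.6479, theta = -123.0618 degrees


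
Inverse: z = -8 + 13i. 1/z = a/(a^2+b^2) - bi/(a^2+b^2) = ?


|z|^2 = 64+169 = 233
1/z = (-8 - 13i)/233

1/z = -0.0343 - 0.0558i


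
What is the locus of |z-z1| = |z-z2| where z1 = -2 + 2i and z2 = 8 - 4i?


Equal distances means the locus is the perpendicular bisector of z1 and z2.
Midpoint = ((-2+8)/2, (2+(-4))/2) = (3.0000, -1.0000)

Perpendicular bisector through (3.0000, -1.0000)


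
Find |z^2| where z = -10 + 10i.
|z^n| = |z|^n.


|z| = sqrt(100+100) = sqrt(200) = 14.1421
|z^2| = |z|^2 = (sqrt(200))^2 = 200

|z^2| = 200


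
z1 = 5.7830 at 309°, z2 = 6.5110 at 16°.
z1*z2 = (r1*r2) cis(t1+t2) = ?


r = 5.7830 * 6.5110 = 37.6531
theta = 309° + 16° = 325° = 325° (mod 360)

37.6531 cis(325°)


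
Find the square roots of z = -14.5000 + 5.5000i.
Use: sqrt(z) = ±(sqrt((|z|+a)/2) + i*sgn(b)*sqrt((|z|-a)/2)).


|z| = sqrt(210.25+30.25) = 15.5081
sqrt((|z|+a)/2) = sqrt((15.5081+(-14.5))/2) = sqrt(0.5040) = 0.7100
sqrt((|z|-a)/2) = sqrt((15.5081-(-14.5))/2) = sqrt(15.0040) = 3.8735

±(0.7100 + 3.8735i) i.e. 0.7100 + 3.8735i and -0.7100 - 3.8735i


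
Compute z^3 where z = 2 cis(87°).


r^3 = 2^3 = 8
n*theta = 3*87° = 261° = 261° (mod 360)
a = 8*cos(261°) = -1.2515
b = 8*sin(261°) = -7.9015

8 cis(261°) = -1.2515 - 7.9015i


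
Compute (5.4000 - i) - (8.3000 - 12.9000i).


Real: 5.4 - 8.3 = -2.9
Imag: -1 + 12.9 = 11.9

-2.9000 + 11.9000i


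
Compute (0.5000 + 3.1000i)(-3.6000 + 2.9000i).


Real = 0.5*(-3.6) - 3.1*2.9 = -1.8 - 8.99 = -10.79
Imag = 0.5*2.9 - (3.6)*3.1 = 1.45 - (11.16) = -9.71

-10.7900 - 9.7100i


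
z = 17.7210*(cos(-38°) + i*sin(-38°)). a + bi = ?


a = 17.7210*cos(-38°) = 17.7210*0.78801 = 13.9643
b = 17.7210*sin(-38°) = 17.7210*(-0.61566) = -10.9101

13.9643 - 10.9101i


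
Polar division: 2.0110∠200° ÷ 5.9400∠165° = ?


r = 2.0110 / 5.9400 = 0.3386
theta = 200° - 165° = 35° = 35° (mod 360)

0.3386 cis(35°)


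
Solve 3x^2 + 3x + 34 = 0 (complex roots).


disc = 3^2 - 4*3*34 = 9 - 408 = -399
sqrt(|disc|) = sqrt(399) = 19.9750
Real part = -3/(2*3) = -0.5000
Imag part = 19.9750/(2*3) = 3.3292

-0.5000 ± 3.3292i


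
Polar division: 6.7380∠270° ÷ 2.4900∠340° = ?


r = 6.7380 / 2.4900 = 2.7060
theta = 270° - 340° = -70° = 290° (mod 360)

2.7060 cis(290°)


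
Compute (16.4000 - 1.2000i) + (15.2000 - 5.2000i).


Real: 16.4 + 15.2 = 31.6
Imag: -1.2 - 5.2 = -6.4

31.6000 - 6.4000i


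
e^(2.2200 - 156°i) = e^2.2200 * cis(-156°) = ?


e^2.2200 = 9.2073
cos(-156°) = -0.91355
sin(-156°) = -0.40674
Real = 9.2073*(-0.91355) = -8.4113
Imag = 9.2073*(-0.40674) = -3.7450

-8.4113 - 3.7450i


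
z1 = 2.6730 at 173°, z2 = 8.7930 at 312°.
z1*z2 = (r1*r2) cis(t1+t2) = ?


r = 2.6730 * 8.7930 = 23.5037
theta = 173° + 312° = 485° = 125° (mod 360)

23.5037 cis(125°)


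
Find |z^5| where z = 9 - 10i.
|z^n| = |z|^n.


|z| = sqrt(81+100) = sqrt(181) = 13.4536
|z^5| = |z|^5 = (sqrt(181))^5 = 181^2 * sqrt(181) = 32761*sqrt(181)

|z^5| = 32761*sqrt(181) ≈ 440754.1774


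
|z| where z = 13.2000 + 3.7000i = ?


|z| = sqrt(13.2^2 + 3.7^2) = sqrt(174.24 + 13.69) = sqrt(187.93) = 13.7088

|z| = 13.7088


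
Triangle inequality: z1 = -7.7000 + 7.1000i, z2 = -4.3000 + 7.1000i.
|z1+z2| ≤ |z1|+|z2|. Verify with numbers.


|z1| = sqrt((-7.7)^2 + 7.1^2) = sqrt(109.7) = 10.4738
|z2| = sqrt((-4.3)^2 + 7.1^2) = sqrt(68.9) = 8.3006
z1+z2 = -12.0000 + 14.2000i
|z1+z2| = sqrt(345.64) = 18.5914
|z1|+|z2| = 10.4738 + 8.3006 = 18.7744

|z1+z2| = 18.5914 ≤ |z1|+|z2| = 18.7744 (verified)


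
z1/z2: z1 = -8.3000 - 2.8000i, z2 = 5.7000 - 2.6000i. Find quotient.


Conjugate of z2 = 5.7000 + 2.6000i
Numerator: (-8.3000 - 2.8000i)(5.7000 + 2.6000i) = -40.0300 - 37.5400i
Denominator: 5.7^2 + (-2.6)^2 = 39.25
Result = (-40.0300 - 37.5400i)/39.25

-1.0199 - 0.9564i


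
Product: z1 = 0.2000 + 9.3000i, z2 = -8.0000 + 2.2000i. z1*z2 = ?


Real = 0.2*(-8) - 9.3*2.2 = -1.6 - 20.46 = -22.06
Imag = 0.2*2.2 - (8)*9.3 = 0.44 - (74.4) = -73.96

-22.0600 - 73.9600i


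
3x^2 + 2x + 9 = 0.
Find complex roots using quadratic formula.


disc = 2^2 - 4*3*9 = 4 - 108 = -104
sqrt(|disc|) = sqrt(104) = 10.1980
Real part = -2/(2*3) = -0.3333
Imag part = 10.1980/(2*3) = 1.6997

-0.3333 ± 1.6997i


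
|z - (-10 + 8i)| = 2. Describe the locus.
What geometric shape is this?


|z - z0| = r is a circle with center z0 and radius r.
Center = (-10, 8), radius = 2

Circle with center (-10, 8) and radius 2


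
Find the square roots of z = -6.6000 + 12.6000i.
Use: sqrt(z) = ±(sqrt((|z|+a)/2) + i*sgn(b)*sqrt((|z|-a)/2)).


|z| = sqrt(43.56+158.76) = 14.2239
sqrt((|z|+a)/2) = sqrt((14.2239+(-6.6))/2) = sqrt(3.8120) = 1.9524
sqrt((|z|-a)/2) = sqrt((14.2239-(-6.6))/2) = sqrt(10.4120) = 3.2268

±(1.9524 + 3.2268i) i.e. 1.9524 + 3.2268i and -1.9524 - 3.2268i


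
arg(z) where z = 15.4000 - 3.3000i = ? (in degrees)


Re = 15.4, Im = -3.3
arg = atan2(-3.3, 15.4) = -12.0948 degrees

arg(z) = -12.0948 degrees


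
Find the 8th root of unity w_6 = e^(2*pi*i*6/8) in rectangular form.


Angle = 360*6/8 = 270°
a = cos(270°) = 0
b = sin(270°) = -1.0000

0 - 1.0000i


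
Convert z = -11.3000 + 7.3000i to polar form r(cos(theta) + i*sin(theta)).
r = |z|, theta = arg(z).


r = sqrt(127.69+53.29) = sqrt(180.98) = 13.4529
theta = atan2(7.3, -11.3) = 147.1368 degrees

r = 13.4529, theta = 147.1368 degrees


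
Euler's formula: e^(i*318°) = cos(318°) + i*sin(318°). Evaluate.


cos(318°) = 0.7431
sin(318°) = -0.6691

e^(i*318°) = 0.7431 - 0.6691i


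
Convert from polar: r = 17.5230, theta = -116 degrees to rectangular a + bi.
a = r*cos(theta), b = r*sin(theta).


a = 17.5230*cos(-116°) = 17.5230*(-0.43837) = -7.6816
b = 17.5230*sin(-116°) = 17.5230*(-0.898794) = -15.7496

-7.6816 - 15.7496i


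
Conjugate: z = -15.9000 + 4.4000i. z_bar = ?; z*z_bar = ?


z_bar = -15.9000 - 4.4000i
z*z_bar = (-15.9)^2 + 4.4^2 = 252.81 + 19.36 = 272.17

z_bar = -15.9000 - 4.4000i, z*z_bar = 272.17


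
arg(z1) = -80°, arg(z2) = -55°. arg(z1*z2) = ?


arg(z1*z2) = -80° - 55° = -135°
Normalized to (-180°, 180°]: -135°

-135°


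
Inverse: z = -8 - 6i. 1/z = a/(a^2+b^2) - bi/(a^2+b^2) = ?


|z|^2 = 64+36 = 100
1/z = (-8 + 6i)/100

1/z = -0.0800 + 0.0600i


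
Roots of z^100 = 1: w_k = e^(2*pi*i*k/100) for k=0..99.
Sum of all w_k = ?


The sum of all 100th roots of unity is 0.
Geometric series: (1 - w^100)/(1 - w) = (1-1)/(1-w) = 0 since w^100 = 1, w ≠ 1.
Alternatively: coefficient of z^99 in z^100 - 1 is 0.

0


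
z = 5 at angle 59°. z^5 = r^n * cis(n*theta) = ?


r^5 = 5^5 = 3125
n*theta = 5*59° = 295° = 295° (mod 360)
a = 3125*cos(295°) = 1320.6821
b = 3125*sin(295°) = -2832.2118

3125 cis(295°) = 1320.6821 - 2832.2118i


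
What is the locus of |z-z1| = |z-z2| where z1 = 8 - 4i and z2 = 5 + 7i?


Equal distances means the locus is the perpendicular bisector of z1 and z2.
Midpoint = ((8+5)/2, (-4+7)/2) = (6.5000, 1.5000)

Perpendicular bisector through (6.5000, 1.5000)


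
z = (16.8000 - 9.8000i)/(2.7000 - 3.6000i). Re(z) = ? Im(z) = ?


Multiply by conjugate: (16.8000 - 9.8000i)(2.7000 + 3.6000i) / (2.7^2 + (-3.6)^2)
Numerator real = 16.8*2.7 - (9.8)*(-3.6) = 80.64
Numerator imag = -9.8*2.7 - 16.8*(-3.6) = 34.02
Denominator = 20.25
Re(z) = 80.64/20.25 = 3.9822
Im(z) = 34.02/20.25 = 1.6800

Re(z) = 3.9822, Im(z) = 1.6800


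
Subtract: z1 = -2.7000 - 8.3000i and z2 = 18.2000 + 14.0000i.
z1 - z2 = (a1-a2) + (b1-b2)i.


Real: -2.7 - 18.2 = -20.9
Imag: -8.3 - 14 = -22.3

-20.9000 - 22.3000i


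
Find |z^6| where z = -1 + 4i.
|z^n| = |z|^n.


|z| = sqrt(1+16) = sqrt(17) = 4.1231
|z^6| = |z|^6 = (sqrt(17))^6 = 17^3 = 4913

|z^6| = 4913


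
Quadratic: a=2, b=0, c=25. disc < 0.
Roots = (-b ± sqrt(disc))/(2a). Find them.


disc = 0^2 - 4*2*25 = 0 - 200 = -200
sqrt(|disc|) = sqrt(200) = 14.1421
Real part = 0/(2*2) = 0
Imag part = 14.1421/(2*2) = 3.5355

0 ± 3.5355i


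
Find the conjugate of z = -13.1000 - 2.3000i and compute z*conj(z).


z_bar = -13.1000 + 2.3000i
z*z_bar = (-13.1)^2 + (-2.3)^2 = 171.61 + 5.29 = 176.9

z_bar = -13.1000 + 2.3000i, z*z_bar = 176.9


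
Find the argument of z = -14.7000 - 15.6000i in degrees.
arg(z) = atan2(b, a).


Re = -14.7, Im = -15.6
arg = atan2(-15.6, -14.7) = -133.2986 degrees

arg(z) = -133.2986 degrees


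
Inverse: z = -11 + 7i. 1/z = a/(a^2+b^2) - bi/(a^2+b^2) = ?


|z|^2 = 121+49 = 170
1/z = (-11 - 7i)/170

1/z = -0.0647 - 0.0412i


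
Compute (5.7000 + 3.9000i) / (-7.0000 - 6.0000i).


Conjugate of z2 = -7.0000 + 6.0000i
Numerator: (5.7000 + 3.9000i)(-7.0000 + 6.0000i) = -63.3000 + 6.9000i
Denominator: (-7)^2 + (-6)^2 = 85
Result = (-63.3000 + 6.9000i)/85

-0.7447 + 0.0812i


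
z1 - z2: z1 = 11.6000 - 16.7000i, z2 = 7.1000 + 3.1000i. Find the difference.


Real: 11.6 - 7.1 = 4.5
Imag: -16.7 - 3.1 = -19.8

4.5000 - 19.8000i


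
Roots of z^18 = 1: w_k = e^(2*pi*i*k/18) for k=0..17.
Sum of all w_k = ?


The sum of all 18th roots of unity is 0.
Geometric series: (1 - w^18)/(1 - w) = (1-1)/(1-w) = 0 since w^18 = 1, w ≠ 1.
Alternatively: coefficient of z^17 in z^18 - 1 is 0.

0


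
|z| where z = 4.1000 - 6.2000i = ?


|z| = sqrt(4.1^2 + (-6.2)^2) = sqrt(16.81 + 38.44) = sqrt(55.25) = 7.4330

|z| = 7.4330


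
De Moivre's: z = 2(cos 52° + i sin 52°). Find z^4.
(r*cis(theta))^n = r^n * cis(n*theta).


r^4 = 2^4 = 16
n*theta = 4*52° = 208° = 208° (mod 360)
a = 16*cos(208°) = -14.1272
b = 16*sin(208°) = -7.5115

16 cis(208°) = -14.1272 - 7.5115i


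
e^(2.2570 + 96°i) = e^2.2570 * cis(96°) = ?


e^2.2570 = 9.5544
cos(96°) = -0.10453
sin(96°) = 0.99452
Real = 9.5544*(-0.10453) = -0.9987
Imag = 9.5544*0.99452 = 9.5020

-0.9987 + 9.5020i


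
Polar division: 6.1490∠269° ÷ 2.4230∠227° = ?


r = 6.1490 / 2.4230 = 2.5378
theta = 269° - 227° = 42° = 42° (mod 360)

2.5378 cis(42°)


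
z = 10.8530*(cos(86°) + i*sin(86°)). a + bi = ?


a = 10.8530*cos(86°) = 10.8530*0.06976 = 0.7571
b = 10.8530*sin(86°) = 10.8530*0.997564 = 10.8266

0.7571 + 10.8266i


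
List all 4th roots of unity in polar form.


The 4th roots of unity are cis(360k/4°) for k=0..3
Angle step = 360/4 = 90°
Primitive root: cis(90°)
Primitive root = 0 + 1.0000i

4 roots at angles: 0°, 90°, 180°, 270°


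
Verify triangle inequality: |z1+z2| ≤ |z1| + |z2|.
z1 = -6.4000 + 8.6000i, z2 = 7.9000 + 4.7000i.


|z1| = sqrt((-6.4)^2 + 8.6^2) = sqrt(114.92) = 10.7201
|z2| = sqrt(7.9^2 + 4.7^2) = sqrt(84.5) = 9.1924
z1+z2 = 1.5000 + 13.3000i
|z1+z2| = sqrt(179.14) = 13.3843
|z1|+|z2| = 10.7201 + 9.1924 = 19.9125

|z1+z2| = 13.3843 ≤ |z1|+|z2| = 19.9125 (verified)


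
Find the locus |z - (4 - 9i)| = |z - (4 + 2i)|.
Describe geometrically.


Equal distances means the locus is the perpendicular bisector of z1 and z2.
Midpoint = ((4+4)/2, (-9+2)/2) = (4.0000, -3.5000)

Perpendicular bisector through (4.0000, -3.5000)


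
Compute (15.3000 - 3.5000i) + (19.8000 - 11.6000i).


Real: 15.3 + 19.8 = 35.1
Imag: -3.5 - 11.6 = -15.1

35.1000 - 15.1000i


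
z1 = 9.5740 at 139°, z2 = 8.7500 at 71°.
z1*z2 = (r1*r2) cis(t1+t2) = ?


r = 9.5740 * 8.7500 = 83.7725
theta = 139° + 71° = 210° = 210° (mod 360)

83.7725 cis(210°)


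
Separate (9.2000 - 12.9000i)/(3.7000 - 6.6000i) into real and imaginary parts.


Multiply by conjugate: (9.2000 - 12.9000i)(3.7000 + 6.6000i) / (3.7^2 + (-6.6)^2)
Numerator real = 9.2*3.7 - (12.9)*(-6.6) = 119.18
Numerator imag = -12.9*3.7 - 9.2*(-6.6) = 12.99
Denominator = 57.25
Re(z) = 119.18/57.25 = 2.0817
Im(z) = 12.99/57.25 = 0.2269

Re(z) = 2.0817, Im(z) = 0.2269


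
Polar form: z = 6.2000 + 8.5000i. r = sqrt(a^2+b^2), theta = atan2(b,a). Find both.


r = sqrt(38.44+72.25) = sqrt(110.69) = 10.5209
theta = atan2(8.5, 6.2) = 53.8925 degrees

r = 10.5209, theta = 53.8925 degrees


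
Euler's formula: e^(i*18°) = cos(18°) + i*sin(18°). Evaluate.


cos(18°) = 0.9511
sin(18°) = 0.3090

e^(i*18°) = 0.9511 + 0.3090i


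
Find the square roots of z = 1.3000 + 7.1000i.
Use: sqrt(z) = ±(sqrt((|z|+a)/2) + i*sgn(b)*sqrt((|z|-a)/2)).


|z| = sqrt(1.69+50.41) = 7.2180
sqrt((|z|+a)/2) = sqrt((7.2180+1.3)/2) = sqrt(4.2590) = 2.0637
sqrt((|z|-a)/2) = sqrt((7.2180-1.3)/2) = sqrt(2.9590) = 1.7202

±(2.0637 + 1.7202i) i.e. 2.0637 + 1.7202i and -2.0637 - 1.7202i


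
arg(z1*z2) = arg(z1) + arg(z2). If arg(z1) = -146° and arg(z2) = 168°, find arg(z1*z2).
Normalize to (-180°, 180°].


arg(z1*z2) = -146° + 168° = 22°
Normalized to (-180°, 180°]: 22°

22°


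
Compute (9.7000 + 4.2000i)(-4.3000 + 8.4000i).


Real = 9.7*(-4.3) - 4.2*8.4 = -41.71 - 35.28 = -76.99
Imag = 9.7*8.4 - (4.3)*4.2 = 81.48 - (18.06) = 63.42

-76.9900 + 63.4200i


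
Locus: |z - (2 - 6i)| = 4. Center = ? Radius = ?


|z - z0| = r is a circle with center z0 and radius r.
Center = (2, -6), radius = 4

Circle with center (2, -6) and radius 4


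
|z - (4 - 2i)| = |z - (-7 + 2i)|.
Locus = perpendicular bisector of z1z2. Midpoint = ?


Equal distances means the locus is the perpendicular bisector of z1 and z2.
Midpoint = ((4+(-7))/2, (-2+2)/2) = (-1.5000, 0)

Perpendicular bisector through (-1.5000, 0)


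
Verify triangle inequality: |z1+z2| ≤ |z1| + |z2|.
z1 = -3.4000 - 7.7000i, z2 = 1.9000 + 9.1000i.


|z1| = sqrt((-3.4)^2 + (-7.7)^2) = sqrt(70.85) = 8.4172
|z2| = sqrt(1.9^2 + 9.1^2) = sqrt(86.42) = 9.2962
z1+z2 = -1.5000 + 1.4000i
|z1+z2| = sqrt(4.21) = 2.0518
|z1|+|z2| = 8.4172 + 9.2962 = 17.7134

|z1+z2| = 2.0518 ≤ |z1|+|z2| = 17.7134 (verified)


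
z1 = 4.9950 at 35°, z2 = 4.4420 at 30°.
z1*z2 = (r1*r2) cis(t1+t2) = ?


r = 4.9950 * 4.4420 = 22.1878
theta = 35° + 30° = 65° = 65° (mod 360)

22.1878 cis(65°)


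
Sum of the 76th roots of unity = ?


The sum of all 76th roots of unity is 0.
Geometric series: (1 - w^76)/(1 - w) = (1-1)/(1-w) = 0 since w^76 = 1, w ≠ 1.
Alternatively: coefficient of z^75 in z^76 - 1 is 0.

0


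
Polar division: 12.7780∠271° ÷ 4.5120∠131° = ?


r = 12.7780 / 4.5120 = 2.8320
theta = 271° - 131° = 140° = 140° (mod 360)

2.8320 cis(140°)


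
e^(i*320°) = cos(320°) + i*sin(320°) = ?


cos(320°) = 0.7660
sin(320°) = -0.6428

e^(i*320°) = 0.7660 - 0.6428i


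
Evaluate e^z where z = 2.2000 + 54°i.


e^2.2000 = 9.0250
cos(54°) = 0.58779
sin(54°) = 0.80902
Real = 9.0250*0.58779 = 5.3048
Imag = 9.0250*0.80902 = 7.3014

5.3048 + 7.3014i


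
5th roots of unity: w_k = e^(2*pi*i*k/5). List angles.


The 5th roots of unity are cis(360k/5°) for k=0..4
Angle step = 360/5 = 72°
Primitive root: cis(72°)
Primitive root = 0.3090 + 0.9511i

5 roots at angles: 0°, 72°, 144°, 216°, 288°


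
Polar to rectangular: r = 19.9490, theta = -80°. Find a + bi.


a = 19.9490*cos(-80°) = 19.9490*0.17365 = 3.4641
b = 19.9490*sin(-80°) = 19.9490*(-0.984808) = -19.6459

3.4641 - 19.6459i


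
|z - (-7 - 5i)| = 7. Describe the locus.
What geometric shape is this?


|z - z0| = r is a circle with center z0 and radius r.
Center = (-7, -5), radius = 7

Circle with center (-7, -5) and radius 7


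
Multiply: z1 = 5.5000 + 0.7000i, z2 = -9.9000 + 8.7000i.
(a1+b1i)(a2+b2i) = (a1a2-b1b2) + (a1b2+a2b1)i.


Real = 5.5*(-9.9) - 0.7*8.7 = -54.45 - 6.09 = -60.54
Imag = 5.5*8.7 - (9.9)*0.7 = 47.85 - (6.93) = 40.92

-60.5400 + 40.9200i


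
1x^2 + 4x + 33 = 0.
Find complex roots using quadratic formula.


disc = 4^2 - 4*1*33 = 16 - 132 = -116
sqrt(|disc|) = sqrt(116) = 10.7703
Real part = -4/(2*1) = -2.0000
Imag part = 10.7703/(2*1) = 5.3852

-2.0000 ± 5.3852i


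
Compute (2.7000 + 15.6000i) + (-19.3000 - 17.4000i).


Real: 2.7 - 19.3 = -16.6
Imag: 15.6 - 17.4 = -1.8

-16.6000 - 1.8000i


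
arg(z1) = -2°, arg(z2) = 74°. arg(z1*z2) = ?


arg(z1*z2) = -2° + 74° = 72°
Normalized to (-180°, 180°]: 72°

72°
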